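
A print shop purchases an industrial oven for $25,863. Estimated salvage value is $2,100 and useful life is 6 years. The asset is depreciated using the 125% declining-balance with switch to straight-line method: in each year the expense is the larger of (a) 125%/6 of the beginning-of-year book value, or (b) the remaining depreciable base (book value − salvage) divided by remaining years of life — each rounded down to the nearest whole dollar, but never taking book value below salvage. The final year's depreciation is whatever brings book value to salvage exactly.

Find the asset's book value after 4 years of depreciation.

$9,156

Depreciable base = $25,863 − $2,100 = $23,763.
Year 1: DB = ⌊$25,863 × 125%/6⌋ = $5,388; SL = ⌊$23,763/6⌋ = $3,960 → take DB $5,388. Book value $20,475.
Year 2: DB = ⌊$20,475 × 125%/6⌋ = $4,265; SL = ⌊$18,375/5⌋ = $3,675 → take DB $4,265. Book value $16,210.
Year 3: DB = ⌊$16,210 × 125%/6⌋ = $3,377; SL = ⌊$14,110/4⌋ = $3,527 → take SL $3,527. Book value $12,683.
Year 4: DB = ⌊$12,683 × 125%/6⌋ = $2,642; SL = ⌊$10,583/3⌋ = $3,527 → take SL $3,527. Book value $9,156.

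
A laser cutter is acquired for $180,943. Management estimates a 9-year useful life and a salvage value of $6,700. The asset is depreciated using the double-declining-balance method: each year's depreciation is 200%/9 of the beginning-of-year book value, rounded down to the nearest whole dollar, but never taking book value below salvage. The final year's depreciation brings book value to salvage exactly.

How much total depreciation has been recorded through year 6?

Depreciable base = $180,943 − $6,700 = $174,243.
Year 1: ⌊$180,943 × 200%/9⌋ = $40,209. Book value $140,734.
Year 2: ⌊$140,734 × 200%/9⌋ = $31,274. Book value $109,460.
Year 3: ⌊$109,460 × 200%/9⌋ = $24,324. Book value $85,136.
Year 4: ⌊$85,136 × 200%/9⌋ = $18,919. Book value $66,217.
Year 5: ⌊$66,217 × 200%/9⌋ = $14,714. Book value $51,503.
Year 6: ⌊$51,503 × 200%/9⌋ = $11,445. Book value $40,058.
Accumulated through year 6 = $180,943 − $40,058 = $140,885.

$140,885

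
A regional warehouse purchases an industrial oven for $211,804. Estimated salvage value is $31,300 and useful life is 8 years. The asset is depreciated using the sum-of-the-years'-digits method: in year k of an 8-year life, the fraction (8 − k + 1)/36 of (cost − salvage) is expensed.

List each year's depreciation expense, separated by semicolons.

Depreciable base = $211,804 − $31,300 = $180,504.
Sum of the years' digits = 8+7+6+5+4+3+2+1 = 36.
Year 1: $180,504 × 8/36 = $40,112. Book value $171,692.
Year 2: $180,504 × 7/36 = $35,098. Book value $136,594.
Year 3: $180,504 × 6/36 = $30,084. Book value $106,510.
Year 4: $180,504 × 5/36 = $25,070. Book value $81,440.
Year 5: $180,504 × 4/36 = $20,056. Book value $61,384.
Year 6: $180,504 × 3/36 = $15,042. Book value $46,342.
Year 7: $180,504 × 2/36 = $10,028. Book value $36,314.
Year 8: $180,504 × 1/36 = $5,014. Book value $31,300.

$40,112; $35,098; $30,084; $25,070; $20,056; $15,042; $10,028; $5,014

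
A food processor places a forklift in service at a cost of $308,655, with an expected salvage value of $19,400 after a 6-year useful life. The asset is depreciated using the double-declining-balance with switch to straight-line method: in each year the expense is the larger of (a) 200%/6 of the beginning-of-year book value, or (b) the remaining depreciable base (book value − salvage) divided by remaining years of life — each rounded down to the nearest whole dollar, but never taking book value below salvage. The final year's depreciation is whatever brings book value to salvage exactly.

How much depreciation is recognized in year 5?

Depreciable base = $308,655 − $19,400 = $289,255.
Year 1: DB = ⌊$308,655 × 200%/6⌋ = $102,885; SL = ⌊$289,255/6⌋ = $48,209 → take DB $102,885. Book value $205,770.
Year 2: DB = ⌊$205,770 × 200%/6⌋ = $68,590; SL = ⌊$186,370/5⌋ = $37,274 → take DB $68,590. Book value $137,180.
Year 3: DB = ⌊$137,180 × 200%/6⌋ = $45,726; SL = ⌊$117,780/4⌋ = $29,445 → take DB $45,726. Book value $91,454.
Year 4: DB = ⌊$91,454 × 200%/6⌋ = $30,484; SL = ⌊$72,054/3⌋ = $24,018 → take DB $30,484. Book value $60,970.
Year 5: DB = ⌊$60,970 × 200%/6⌋ = $20,323; SL = ⌊$41,570/2⌋ = $20,785 → take SL $20,785. Book value $40,185.

$20,785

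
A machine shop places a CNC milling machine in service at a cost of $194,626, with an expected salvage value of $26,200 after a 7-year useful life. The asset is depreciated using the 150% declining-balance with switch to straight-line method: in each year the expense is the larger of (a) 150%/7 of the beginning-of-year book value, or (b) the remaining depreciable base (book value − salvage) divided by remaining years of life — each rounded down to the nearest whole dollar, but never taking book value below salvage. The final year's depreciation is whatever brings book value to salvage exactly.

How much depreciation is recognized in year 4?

Depreciable base = $194,626 − $26,200 = $168,426.
Year 1: DB = ⌊$194,626 × 150%/7⌋ = $41,705; SL = ⌊$168,426/7⌋ = $24,060 → take DB $41,705. Book value $152,921.
Year 2: DB = ⌊$152,921 × 150%/7⌋ = $32,768; SL = ⌊$126,721/6⌋ = $21,120 → take DB $32,768. Book value $120,153.
Year 3: DB = ⌊$120,153 × 150%/7⌋ = $25,747; SL = ⌊$93,953/5⌋ = $18,790 → take DB $25,747. Book value $94,406.
Year 4: DB = ⌊$94,406 × 150%/7⌋ = $20,229; SL = ⌊$68,206/4⌋ = $17,051 → take DB $20,229. Book value $74,177.

$20,229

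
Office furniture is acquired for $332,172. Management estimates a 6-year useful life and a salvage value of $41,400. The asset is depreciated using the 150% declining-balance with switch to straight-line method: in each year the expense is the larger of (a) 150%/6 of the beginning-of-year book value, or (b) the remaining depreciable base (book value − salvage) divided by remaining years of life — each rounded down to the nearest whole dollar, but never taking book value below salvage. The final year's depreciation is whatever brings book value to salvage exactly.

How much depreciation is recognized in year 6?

$31,851

Depreciable base = $332,172 − $41,400 = $290,772.
Year 1: DB = ⌊$332,172 × 150%/6⌋ = $83,043; SL = ⌊$290,772/6⌋ = $48,462 → take DB $83,043. Book value $249,129.
Year 2: DB = ⌊$249,129 × 150%/6⌋ = $62,282; SL = ⌊$207,729/5⌋ = $41,545 → take DB $62,282. Book value $186,847.
Year 3: DB = ⌊$186,847 × 150%/6⌋ = $46,711; SL = ⌊$145,447/4⌋ = $36,361 → take DB $46,711. Book value $140,136.
Year 4: DB = ⌊$140,136 × 150%/6⌋ = $35,034; SL = ⌊$98,736/3⌋ = $32,912 → take DB $35,034. Book value $105,102.
Year 5: DB = ⌊$105,102 × 150%/6⌋ = $26,275; SL = ⌊$63,702/2⌋ = $31,851 → take SL $31,851. Book value $73,251.
Year 6 (final): $73,251 − $41,400 = $31,851. Book value $41,400.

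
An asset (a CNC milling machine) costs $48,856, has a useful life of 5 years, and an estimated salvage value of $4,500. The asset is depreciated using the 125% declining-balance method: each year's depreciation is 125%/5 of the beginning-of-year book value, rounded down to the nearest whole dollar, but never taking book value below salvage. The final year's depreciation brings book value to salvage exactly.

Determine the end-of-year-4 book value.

Depreciable base = $48,856 − $4,500 = $44,356.
Year 1: ⌊$48,856 × 125%/5⌋ = $12,214. Book value $36,642.
Year 2: ⌊$36,642 × 125%/5⌋ = $9,160. Book value $27,482.
Year 3: ⌊$27,482 × 125%/5⌋ = $6,870. Book value $20,612.
Year 4: ⌊$20,612 × 125%/5⌋ = $5,153. Book value $15,459.

$15,459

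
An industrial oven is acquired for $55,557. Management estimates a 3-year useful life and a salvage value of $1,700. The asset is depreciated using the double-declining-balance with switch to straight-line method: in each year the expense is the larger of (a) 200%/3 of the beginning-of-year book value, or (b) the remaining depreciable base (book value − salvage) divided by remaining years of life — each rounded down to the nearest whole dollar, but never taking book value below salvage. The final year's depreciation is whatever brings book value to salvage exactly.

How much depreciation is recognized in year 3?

$4,473

Depreciable base = $55,557 − $1,700 = $53,857.
Year 1: DB = ⌊$55,557 × 200%/3⌋ = $37,038; SL = ⌊$53,857/3⌋ = $17,952 → take DB $37,038. Book value $18,519.
Year 2: DB = ⌊$18,519 × 200%/3⌋ = $12,346; SL = ⌊$16,819/2⌋ = $8,409 → take DB $12,346. Book value $6,173.
Year 3 (final): $6,173 − $1,700 = $4,473. Book value $1,700.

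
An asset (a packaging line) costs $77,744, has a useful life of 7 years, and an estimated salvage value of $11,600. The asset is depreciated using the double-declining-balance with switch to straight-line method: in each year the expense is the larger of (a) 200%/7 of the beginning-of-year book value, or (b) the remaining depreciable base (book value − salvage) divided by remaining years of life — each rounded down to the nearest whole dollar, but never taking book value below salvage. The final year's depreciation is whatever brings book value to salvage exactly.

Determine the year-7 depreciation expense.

$0

Depreciable base = $77,744 − $11,600 = $66,144.
Year 1: DB = ⌊$77,744 × 200%/7⌋ = $22,212; SL = ⌊$66,144/7⌋ = $9,449 → take DB $22,212. Book value $55,532.
Year 2: DB = ⌊$55,532 × 200%/7⌋ = $15,866; SL = ⌊$43,932/6⌋ = $7,322 → take DB $15,866. Book value $39,666.
Year 3: DB = ⌊$39,666 × 200%/7⌋ = $11,333; SL = ⌊$28,066/5⌋ = $5,613 → take DB $11,333. Book value $28,333.
Year 4: DB = ⌊$28,333 × 200%/7⌋ = $8,095; SL = ⌊$16,733/4⌋ = $4,183 → take DB $8,095. Book value $20,238.
Year 5: DB = ⌊$20,238 × 200%/7⌋ = $5,782; SL = ⌊$8,638/3⌋ = $2,879 → take DB $5,782. Book value $14,456.
Year 6: DB = ⌊$14,456 × 200%/7⌋ = $4,130; SL = ⌊$2,856/2⌋ = $1,428 → take DB $4,130, capped at $2,856. Book value $11,600.
Year 7 (final): $11,600 − $11,600 = $0. Book value $11,600.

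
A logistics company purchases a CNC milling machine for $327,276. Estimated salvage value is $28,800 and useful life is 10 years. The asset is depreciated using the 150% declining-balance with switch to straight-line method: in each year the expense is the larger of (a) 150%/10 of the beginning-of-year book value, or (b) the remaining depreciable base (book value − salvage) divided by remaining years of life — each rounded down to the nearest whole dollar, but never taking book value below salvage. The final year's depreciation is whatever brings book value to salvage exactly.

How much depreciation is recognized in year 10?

$23,284

Depreciable base = $327,276 − $28,800 = $298,476.
Year 1: DB = ⌊$327,276 × 150%/10⌋ = $49,091; SL = ⌊$298,476/10⌋ = $29,847 → take DB $49,091. Book value $278,185.
Year 2: DB = ⌊$278,185 × 150%/10⌋ = $41,727; SL = ⌊$249,385/9⌋ = $27,709 → take DB $41,727. Book value $236,458.
Year 3: DB = ⌊$236,458 × 150%/10⌋ = $35,468; SL = ⌊$207,658/8⌋ = $25,957 → take DB $35,468. Book value $200,990.
Year 4: DB = ⌊$200,990 × 150%/10⌋ = $30,148; SL = ⌊$172,190/7⌋ = $24,598 → take DB $30,148. Book value $170,842.
Year 5: DB = ⌊$170,842 × 150%/10⌋ = $25,626; SL = ⌊$142,042/6⌋ = $23,673 → take DB $25,626. Book value $145,216.
Year 6: DB = ⌊$145,216 × 150%/10⌋ = $21,782; SL = ⌊$116,416/5⌋ = $23,283 → take SL $23,283. Book value $121,933.
Year 7: DB = ⌊$121,933 × 150%/10⌋ = $18,289; SL = ⌊$93,133/4⌋ = $23,283 → take SL $23,283. Book value $98,650.
Year 8: DB = ⌊$98,650 × 150%/10⌋ = $14,797; SL = ⌊$69,850/3⌋ = $23,283 → take SL $23,283. Book value $75,367.
Year 9: DB = ⌊$75,367 × 150%/10⌋ = $11,305; SL = ⌊$46,567/2⌋ = $23,283 → take SL $23,283. Book value $52,084.
Year 10 (final): $52,084 − $28,800 = $23,284. Book value $28,800.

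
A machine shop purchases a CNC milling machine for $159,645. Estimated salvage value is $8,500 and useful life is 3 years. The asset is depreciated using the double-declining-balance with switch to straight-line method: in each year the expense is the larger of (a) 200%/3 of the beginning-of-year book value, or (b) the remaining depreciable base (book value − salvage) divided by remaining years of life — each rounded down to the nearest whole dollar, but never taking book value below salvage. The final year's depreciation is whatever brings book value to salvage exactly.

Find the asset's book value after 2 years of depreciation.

$17,739

Depreciable base = $159,645 − $8,500 = $151,145.
Year 1: DB = ⌊$159,645 × 200%/3⌋ = $106,430; SL = ⌊$151,145/3⌋ = $50,381 → take DB $106,430. Book value $53,215.
Year 2: DB = ⌊$53,215 × 200%/3⌋ = $35,476; SL = ⌊$44,715/2⌋ = $22,357 → take DB $35,476. Book value $17,739.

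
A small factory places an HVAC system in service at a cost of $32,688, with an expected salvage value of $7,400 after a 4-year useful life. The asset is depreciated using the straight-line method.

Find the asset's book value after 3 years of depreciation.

$13,722

Depreciable base = $32,688 − $7,400 = $25,288.
Annual expense = $25,288 / 4 = $6,322.
End of year 1: book value $26,366.
End of year 2: book value $20,044.
End of year 3: book value $13,722.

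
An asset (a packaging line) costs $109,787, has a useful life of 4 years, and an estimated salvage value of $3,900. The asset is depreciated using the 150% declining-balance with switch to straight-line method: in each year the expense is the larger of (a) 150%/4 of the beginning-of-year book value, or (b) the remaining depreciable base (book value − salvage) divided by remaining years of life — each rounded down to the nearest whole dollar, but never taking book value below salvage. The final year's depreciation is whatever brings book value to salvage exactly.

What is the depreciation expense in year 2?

Depreciable base = $109,787 − $3,900 = $105,887.
Year 1: DB = ⌊$109,787 × 150%/4⌋ = $41,170; SL = ⌊$105,887/4⌋ = $26,471 → take DB $41,170. Book value $68,617.
Year 2: DB = ⌊$68,617 × 150%/4⌋ = $25,731; SL = ⌊$64,717/3⌋ = $21,572 → take DB $25,731. Book value $42,886.

$25,731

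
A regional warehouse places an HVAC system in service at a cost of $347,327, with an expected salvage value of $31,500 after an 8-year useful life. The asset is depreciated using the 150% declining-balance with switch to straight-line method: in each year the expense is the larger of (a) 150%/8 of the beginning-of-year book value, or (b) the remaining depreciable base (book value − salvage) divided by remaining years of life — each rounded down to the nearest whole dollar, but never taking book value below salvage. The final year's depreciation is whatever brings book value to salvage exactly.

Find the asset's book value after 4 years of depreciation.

$151,368

Depreciable base = $347,327 − $31,500 = $315,827.
Year 1: DB = ⌊$347,327 × 150%/8⌋ = $65,123; SL = ⌊$315,827/8⌋ = $39,478 → take DB $65,123. Book value $282,204.
Year 2: DB = ⌊$282,204 × 150%/8⌋ = $52,913; SL = ⌊$250,704/7⌋ = $35,814 → take DB $52,913. Book value $229,291.
Year 3: DB = ⌊$229,291 × 150%/8⌋ = $42,992; SL = ⌊$197,791/6⌋ = $32,965 → take DB $42,992. Book value $186,299.
Year 4: DB = ⌊$186,299 × 150%/8⌋ = $34,931; SL = ⌊$154,799/5⌋ = $30,959 → take DB $34,931. Book value $151,368.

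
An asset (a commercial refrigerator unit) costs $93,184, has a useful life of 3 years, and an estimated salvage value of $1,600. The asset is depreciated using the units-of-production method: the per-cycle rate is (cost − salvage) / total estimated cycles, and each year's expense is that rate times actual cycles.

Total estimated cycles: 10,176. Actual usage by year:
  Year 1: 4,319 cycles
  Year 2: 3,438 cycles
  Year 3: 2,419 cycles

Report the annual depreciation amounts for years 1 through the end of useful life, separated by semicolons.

Depreciable base = $93,184 − $1,600 = $91,584.
Rate = $91,584 / 10,176 cycles = $9 per cycle.
Year 1: 4,319 × $9 = $38,871. Book value $54,313.
Year 2: 3,438 × $9 = $30,942. Book value $23,371.
Year 3: 2,419 × $9 = $21,771. Book value $1,600.

$38,871; $30,942; $21,771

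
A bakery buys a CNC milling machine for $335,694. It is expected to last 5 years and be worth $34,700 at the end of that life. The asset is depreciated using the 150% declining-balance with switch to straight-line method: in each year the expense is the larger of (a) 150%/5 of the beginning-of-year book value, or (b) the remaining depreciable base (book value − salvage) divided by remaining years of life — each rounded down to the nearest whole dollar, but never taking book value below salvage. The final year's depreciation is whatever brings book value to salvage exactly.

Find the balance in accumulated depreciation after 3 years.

$220,550

Depreciable base = $335,694 − $34,700 = $300,994.
Year 1: DB = ⌊$335,694 × 150%/5⌋ = $100,708; SL = ⌊$300,994/5⌋ = $60,198 → take DB $100,708. Book value $234,986.
Year 2: DB = ⌊$234,986 × 150%/5⌋ = $70,495; SL = ⌊$200,286/4⌋ = $50,071 → take DB $70,495. Book value $164,491.
Year 3: DB = ⌊$164,491 × 150%/5⌋ = $49,347; SL = ⌊$129,791/3⌋ = $43,263 → take DB $49,347. Book value $115,144.
Accumulated through year 3 = $335,694 − $115,144 = $220,550.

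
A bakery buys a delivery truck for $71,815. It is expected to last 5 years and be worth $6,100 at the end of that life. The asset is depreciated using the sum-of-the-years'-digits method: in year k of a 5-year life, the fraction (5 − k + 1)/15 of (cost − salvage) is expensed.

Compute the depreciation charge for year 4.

Depreciable base = $71,815 − $6,100 = $65,715.
Sum of the years' digits = 5+4+3+2+1 = 15.
Year 1: $65,715 × 5/15 = $21,905. Book value $49,910.
Year 2: $65,715 × 4/15 = $17,524. Book value $32,386.
Year 3: $65,715 × 3/15 = $13,143. Book value $19,243.
Year 4: $65,715 × 2/15 = $8,762. Book value $10,481.

$8,762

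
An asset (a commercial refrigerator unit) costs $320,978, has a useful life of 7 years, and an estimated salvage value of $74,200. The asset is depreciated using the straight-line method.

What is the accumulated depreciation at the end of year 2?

Depreciable base = $320,978 − $74,200 = $246,778.
Annual expense = $246,778 / 7 = $35,254.
End of year 1: book value $285,724.
End of year 2: book value $250,470.
Accumulated through year 2 = $320,978 − $250,470 = $70,508.

$70,508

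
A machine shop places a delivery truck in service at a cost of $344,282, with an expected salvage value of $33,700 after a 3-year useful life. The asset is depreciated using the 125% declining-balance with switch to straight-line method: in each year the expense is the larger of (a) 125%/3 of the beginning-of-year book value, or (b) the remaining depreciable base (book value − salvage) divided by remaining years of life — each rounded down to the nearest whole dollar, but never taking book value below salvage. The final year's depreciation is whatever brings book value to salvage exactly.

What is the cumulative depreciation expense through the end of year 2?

$227,130

Depreciable base = $344,282 − $33,700 = $310,582.
Year 1: DB = ⌊$344,282 × 125%/3⌋ = $143,450; SL = ⌊$310,582/3⌋ = $103,527 → take DB $143,450. Book value $200,832.
Year 2: DB = ⌊$200,832 × 125%/3⌋ = $83,680; SL = ⌊$167,132/2⌋ = $83,566 → take DB $83,680. Book value $117,152.
Accumulated through year 2 = $344,282 − $117,152 = $227,130.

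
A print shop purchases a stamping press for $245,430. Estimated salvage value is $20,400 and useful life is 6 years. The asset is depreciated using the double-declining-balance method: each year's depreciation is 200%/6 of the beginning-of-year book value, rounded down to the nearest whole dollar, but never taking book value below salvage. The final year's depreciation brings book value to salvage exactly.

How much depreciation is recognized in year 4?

$24,240

Depreciable base = $245,430 − $20,400 = $225,030.
Year 1: ⌊$245,430 × 200%/6⌋ = $81,810. Book value $163,620.
Year 2: ⌊$163,620 × 200%/6⌋ = $54,540. Book value $109,080.
Year 3: ⌊$109,080 × 200%/6⌋ = $36,360. Book value $72,720.
Year 4: ⌊$72,720 × 200%/6⌋ = $24,240. Book value $48,480.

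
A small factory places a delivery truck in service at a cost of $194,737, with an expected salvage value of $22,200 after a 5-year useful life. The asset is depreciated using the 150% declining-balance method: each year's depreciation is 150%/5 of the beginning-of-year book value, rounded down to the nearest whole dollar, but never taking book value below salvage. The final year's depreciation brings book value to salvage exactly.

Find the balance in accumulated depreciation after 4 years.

$147,979

Depreciable base = $194,737 − $22,200 = $172,537.
Year 1: ⌊$194,737 × 150%/5⌋ = $58,421. Book value $136,316.
Year 2: ⌊$136,316 × 150%/5⌋ = $40,894. Book value $95,422.
Year 3: ⌊$95,422 × 150%/5⌋ = $28,626. Book value $66,796.
Year 4: ⌊$66,796 × 150%/5⌋ = $20,038. Book value $46,758.
Accumulated through year 4 = $194,737 − $46,758 = $147,979.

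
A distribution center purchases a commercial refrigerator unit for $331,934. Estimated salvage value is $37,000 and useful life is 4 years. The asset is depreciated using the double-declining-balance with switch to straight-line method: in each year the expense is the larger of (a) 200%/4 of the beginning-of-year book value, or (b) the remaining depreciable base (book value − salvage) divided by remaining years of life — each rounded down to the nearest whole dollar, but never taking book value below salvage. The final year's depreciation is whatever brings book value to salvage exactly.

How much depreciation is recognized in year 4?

Depreciable base = $331,934 − $37,000 = $294,934.
Year 1: DB = ⌊$331,934 × 200%/4⌋ = $165,967; SL = ⌊$294,934/4⌋ = $73,733 → take DB $165,967. Book value $165,967.
Year 2: DB = ⌊$165,967 × 200%/4⌋ = $82,983; SL = ⌊$128,967/3⌋ = $42,989 → take DB $82,983. Book value $82,984.
Year 3: DB = ⌊$82,984 × 200%/4⌋ = $41,492; SL = ⌊$45,984/2⌋ = $22,992 → take DB $41,492. Book value $41,492.
Year 4 (final): $41,492 − $37,000 = $4,492. Book value $37,000.

$4,492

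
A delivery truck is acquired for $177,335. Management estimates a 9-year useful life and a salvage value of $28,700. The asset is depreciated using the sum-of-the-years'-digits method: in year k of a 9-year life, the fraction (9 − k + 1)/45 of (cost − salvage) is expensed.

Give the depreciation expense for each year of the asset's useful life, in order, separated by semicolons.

$29,727; $26,424; $23,121; $19,818; $16,515; $13,212; $9,909; $6,606; $3,303

Depreciable base = $177,335 − $28,700 = $148,635.
Sum of the years' digits = 9+8+7+6+5+4+3+2+1 = 45.
Year 1: $148,635 × 9/45 = $29,727. Book value $147,608.
Year 2: $148,635 × 8/45 = $26,424. Book value $121,184.
Year 3: $148,635 × 7/45 = $23,121. Book value $98,063.
Year 4: $148,635 × 6/45 = $19,818. Book value $78,245.
Year 5: $148,635 × 5/45 = $16,515. Book value $61,730.
Year 6: $148,635 × 4/45 = $13,212. Book value $48,518.
Year 7: $148,635 × 3/45 = $9,909. Book value $38,609.
Year 8: $148,635 × 2/45 = $6,606. Book value $32,003.
Year 9: $148,635 × 1/45 = $3,303. Book value $28,700.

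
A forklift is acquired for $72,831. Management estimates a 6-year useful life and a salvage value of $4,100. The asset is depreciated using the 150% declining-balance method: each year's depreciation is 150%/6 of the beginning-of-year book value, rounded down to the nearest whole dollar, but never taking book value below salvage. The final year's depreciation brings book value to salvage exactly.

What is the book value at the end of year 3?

$30,726

Depreciable base = $72,831 − $4,100 = $68,731.
Year 1: ⌊$72,831 × 150%/6⌋ = $18,207. Book value $54,624.
Year 2: ⌊$54,624 × 150%/6⌋ = $13,656. Book value $40,968.
Year 3: ⌊$40,968 × 150%/6⌋ = $10,242. Book value $30,726.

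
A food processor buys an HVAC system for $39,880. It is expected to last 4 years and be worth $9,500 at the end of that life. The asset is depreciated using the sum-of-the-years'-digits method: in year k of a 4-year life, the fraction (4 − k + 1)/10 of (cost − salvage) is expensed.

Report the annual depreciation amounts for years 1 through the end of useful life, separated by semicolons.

Depreciable base = $39,880 − $9,500 = $30,380.
Sum of the years' digits = 4+3+2+1 = 10.
Year 1: $30,380 × 4/10 = $12,152. Book value $27,728.
Year 2: $30,380 × 3/10 = $9,114. Book value $18,614.
Year 3: $30,380 × 2/10 = $6,076. Book value $12,538.
Year 4: $30,380 × 1/10 = $3,038. Book value $9,500.

$12,152; $9,114; $6,076; $3,038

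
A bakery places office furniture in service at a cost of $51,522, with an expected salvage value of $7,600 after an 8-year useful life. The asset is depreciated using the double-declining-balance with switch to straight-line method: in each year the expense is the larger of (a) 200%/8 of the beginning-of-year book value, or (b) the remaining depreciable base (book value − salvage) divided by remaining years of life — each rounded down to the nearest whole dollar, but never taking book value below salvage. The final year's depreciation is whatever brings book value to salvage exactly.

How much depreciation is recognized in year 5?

Depreciable base = $51,522 − $7,600 = $43,922.
Year 1: DB = ⌊$51,522 × 200%/8⌋ = $12,880; SL = ⌊$43,922/8⌋ = $5,490 → take DB $12,880. Book value $38,642.
Year 2: DB = ⌊$38,642 × 200%/8⌋ = $9,660; SL = ⌊$31,042/7⌋ = $4,434 → take DB $9,660. Book value $28,982.
Year 3: DB = ⌊$28,982 × 200%/8⌋ = $7,245; SL = ⌊$21,382/6⌋ = $3,563 → take DB $7,245. Book value $21,737.
Year 4: DB = ⌊$21,737 × 200%/8⌋ = $5,434; SL = ⌊$14,137/5⌋ = $2,827 → take DB $5,434. Book value $16,303.
Year 5: DB = ⌊$16,303 × 200%/8⌋ = $4,075; SL = ⌊$8,703/4⌋ = $2,175 → take DB $4,075. Book value $12,228.

$4,075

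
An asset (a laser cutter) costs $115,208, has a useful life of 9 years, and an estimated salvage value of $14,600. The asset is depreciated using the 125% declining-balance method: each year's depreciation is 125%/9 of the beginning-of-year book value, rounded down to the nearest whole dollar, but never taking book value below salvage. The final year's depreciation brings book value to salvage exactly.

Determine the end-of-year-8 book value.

$34,832

Depreciable base = $115,208 − $14,600 = $100,608.
Year 1: ⌊$115,208 × 125%/9⌋ = $16,001. Book value $99,207.
Year 2: ⌊$99,207 × 125%/9⌋ = $13,778. Book value $85,429.
Year 3: ⌊$85,429 × 125%/9⌋ = $11,865. Book value $73,564.
Year 4: ⌊$73,564 × 125%/9⌋ = $10,217. Book value $63,347.
Year 5: ⌊$63,347 × 125%/9⌋ = $8,798. Book value $54,549.
Year 6: ⌊$54,549 × 125%/9⌋ = $7,576. Book value $46,973.
Year 7: ⌊$46,973 × 125%/9⌋ = $6,524. Book value $40,449.
Year 8: ⌊$40,449 × 125%/9⌋ = $5,617. Book value $34,832.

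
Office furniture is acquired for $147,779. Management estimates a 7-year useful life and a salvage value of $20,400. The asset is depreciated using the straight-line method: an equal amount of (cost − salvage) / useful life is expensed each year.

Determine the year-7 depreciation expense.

Depreciable base = $147,779 − $20,400 = $127,379.
Annual expense = $127,379 / 7 = $18,197.

$18,197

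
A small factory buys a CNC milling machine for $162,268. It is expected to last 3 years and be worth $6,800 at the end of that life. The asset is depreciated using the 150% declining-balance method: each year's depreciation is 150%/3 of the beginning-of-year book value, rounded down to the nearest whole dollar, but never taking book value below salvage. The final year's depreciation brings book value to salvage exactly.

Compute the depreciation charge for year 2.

Depreciable base = $162,268 − $6,800 = $155,468.
Year 1: ⌊$162,268 × 150%/3⌋ = $81,134. Book value $81,134.
Year 2: ⌊$81,134 × 150%/3⌋ = $40,567. Book value $40,567.

$40,567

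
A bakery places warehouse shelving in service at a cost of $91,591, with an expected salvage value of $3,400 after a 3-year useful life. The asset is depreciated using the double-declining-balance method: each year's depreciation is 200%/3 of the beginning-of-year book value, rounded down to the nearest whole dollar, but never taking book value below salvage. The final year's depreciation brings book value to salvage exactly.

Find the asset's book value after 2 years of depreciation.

$10,177

Depreciable base = $91,591 − $3,400 = $88,191.
Year 1: ⌊$91,591 × 200%/3⌋ = $61,060. Book value $30,531.
Year 2: ⌊$30,531 × 200%/3⌋ = $20,354. Book value $10,177.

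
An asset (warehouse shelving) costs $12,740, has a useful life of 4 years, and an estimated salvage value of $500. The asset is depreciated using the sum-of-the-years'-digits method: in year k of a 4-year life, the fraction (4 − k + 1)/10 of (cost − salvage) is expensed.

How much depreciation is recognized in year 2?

$3,672

Depreciable base = $12,740 − $500 = $12,240.
Sum of the years' digits = 4+3+2+1 = 10.
Year 1: $12,240 × 4/10 = $4,896. Book value $7,844.
Year 2: $12,240 × 3/10 = $3,672. Book value $4,172.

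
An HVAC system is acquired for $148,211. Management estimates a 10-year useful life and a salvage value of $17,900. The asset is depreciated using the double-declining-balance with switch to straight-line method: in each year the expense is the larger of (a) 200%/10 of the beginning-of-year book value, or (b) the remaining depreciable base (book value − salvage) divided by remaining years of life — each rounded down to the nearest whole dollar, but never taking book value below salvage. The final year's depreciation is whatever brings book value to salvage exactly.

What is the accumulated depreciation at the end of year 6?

Depreciable base = $148,211 − $17,900 = $130,311.
Year 1: DB = ⌊$148,211 × 200%/10⌋ = $29,642; SL = ⌊$130,311/10⌋ = $13,031 → take DB $29,642. Book value $118,569.
Year 2: DB = ⌊$118,569 × 200%/10⌋ = $23,713; SL = ⌊$100,669/9⌋ = $11,185 → take DB $23,713. Book value $94,856.
Year 3: DB = ⌊$94,856 × 200%/10⌋ = $18,971; SL = ⌊$76,956/8⌋ = $9,619 → take DB $18,971. Book value $75,885.
Year 4: DB = ⌊$75,885 × 200%/10⌋ = $15,177; SL = ⌊$57,985/7⌋ = $8,283 → take DB $15,177. Book value $60,708.
Year 5: DB = ⌊$60,708 × 200%/10⌋ = $12,141; SL = ⌊$42,808/6⌋ = $7,134 → take DB $12,141. Book value $48,567.
Year 6: DB = ⌊$48,567 × 200%/10⌋ = $9,713; SL = ⌊$30,667/5⌋ = $6,133 → take DB $9,713. Book value $38,854.
Accumulated through year 6 = $148,211 − $38,854 = $109,357.

$109,357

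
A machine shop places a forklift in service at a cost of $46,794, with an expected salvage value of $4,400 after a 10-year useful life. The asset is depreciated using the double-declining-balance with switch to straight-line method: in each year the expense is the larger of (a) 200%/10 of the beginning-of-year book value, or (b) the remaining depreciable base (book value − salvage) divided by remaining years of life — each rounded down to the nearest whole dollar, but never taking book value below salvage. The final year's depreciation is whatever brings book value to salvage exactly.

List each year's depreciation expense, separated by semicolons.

Depreciable base = $46,794 − $4,400 = $42,394.
Year 1: DB = ⌊$46,794 × 200%/10⌋ = $9,358; SL = ⌊$42,394/10⌋ = $4,239 → take DB $9,358. Book value $37,436.
Year 2: DB = ⌊$37,436 × 200%/10⌋ = $7,487; SL = ⌊$33,036/9⌋ = $3,670 → take DB $7,487. Book value $29,949.
Year 3: DB = ⌊$29,949 × 200%/10⌋ = $5,989; SL = ⌊$25,549/8⌋ = $3,193 → take DB $5,989. Book value $23,960.
Year 4: DB = ⌊$23,960 × 200%/10⌋ = $4,792; SL = ⌊$19,560/7⌋ = $2,794 → take DB $4,792. Book value $19,168.
Year 5: DB = ⌊$19,168 × 200%/10⌋ = $3,833; SL = ⌊$14,768/6⌋ = $2,461 → take DB $3,833. Book value $15,335.
Year 6: DB = ⌊$15,335 × 200%/10⌋ = $3,067; SL = ⌊$10,935/5⌋ = $2,187 → take DB $3,067. Book value $12,268.
Year 7: DB = ⌊$12,268 × 200%/10⌋ = $2,453; SL = ⌊$7,868/4⌋ = $1,967 → take DB $2,453. Book value $9,815.
Year 8: DB = ⌊$9,815 × 200%/10⌋ = $1,963; SL = ⌊$5,415/3⌋ = $1,805 → take DB $1,963. Book value $7,852.
Year 9: DB = ⌊$7,852 × 200%/10⌋ = $1,570; SL = ⌊$3,452/2⌋ = $1,726 → take SL $1,726. Book value $6,126.
Year 10 (final): $6,126 − $4,400 = $1,726. Book value $4,400.

$9,358; $7,487; $5,989; $4,792; $3,833; $3,067; $2,453; $1,963; $1,726; $1,726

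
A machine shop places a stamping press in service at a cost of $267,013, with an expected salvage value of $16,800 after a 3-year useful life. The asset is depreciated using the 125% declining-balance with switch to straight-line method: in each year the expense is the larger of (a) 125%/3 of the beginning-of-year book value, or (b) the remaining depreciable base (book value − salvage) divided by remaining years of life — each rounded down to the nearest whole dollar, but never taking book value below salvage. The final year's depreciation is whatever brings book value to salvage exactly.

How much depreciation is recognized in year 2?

$69,479

Depreciable base = $267,013 − $16,800 = $250,213.
Year 1: DB = ⌊$267,013 × 125%/3⌋ = $111,255; SL = ⌊$250,213/3⌋ = $83,404 → take DB $111,255. Book value $155,758.
Year 2: DB = ⌊$155,758 × 125%/3⌋ = $64,899; SL = ⌊$138,958/2⌋ = $69,479 → take SL $69,479. Book value $86,279.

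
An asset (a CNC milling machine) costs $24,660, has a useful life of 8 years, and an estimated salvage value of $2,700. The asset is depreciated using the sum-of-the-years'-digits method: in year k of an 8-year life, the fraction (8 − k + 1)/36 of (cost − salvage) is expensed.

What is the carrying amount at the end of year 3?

Depreciable base = $24,660 − $2,700 = $21,960.
Sum of the years' digits = 8+7+6+5+4+3+2+1 = 36.
Year 1: $21,960 × 8/36 = $4,880. Book value $19,780.
Year 2: $21,960 × 7/36 = $4,270. Book value $15,510.
Year 3: $21,960 × 6/36 = $3,660. Book value $11,850.

$11,850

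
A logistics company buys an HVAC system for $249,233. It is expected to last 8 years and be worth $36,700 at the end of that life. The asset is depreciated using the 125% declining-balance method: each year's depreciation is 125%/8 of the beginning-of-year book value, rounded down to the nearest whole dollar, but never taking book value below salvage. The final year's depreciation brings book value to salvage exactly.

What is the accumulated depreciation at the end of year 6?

$159,305

Depreciable base = $249,233 − $36,700 = $212,533.
Year 1: ⌊$249,233 × 125%/8⌋ = $38,942. Book value $210,291.
Year 2: ⌊$210,291 × 125%/8⌋ = $32,857. Book value $177,434.
Year 3: ⌊$177,434 × 125%/8⌋ = $27,724. Book value $149,710.
Year 4: ⌊$149,710 × 125%/8⌋ = $23,392. Book value $126,318.
Year 5: ⌊$126,318 × 125%/8⌋ = $19,737. Book value $106,581.
Year 6: ⌊$106,581 × 125%/8⌋ = $16,653. Book value $89,928.
Accumulated through year 6 = $249,233 − $89,928 = $159,305.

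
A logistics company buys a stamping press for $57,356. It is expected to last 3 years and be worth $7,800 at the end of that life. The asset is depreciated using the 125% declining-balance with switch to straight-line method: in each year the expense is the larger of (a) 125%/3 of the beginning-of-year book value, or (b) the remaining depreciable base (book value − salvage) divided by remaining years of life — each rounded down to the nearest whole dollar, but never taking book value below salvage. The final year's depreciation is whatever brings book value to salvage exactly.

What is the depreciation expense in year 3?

Depreciable base = $57,356 − $7,800 = $49,556.
Year 1: DB = ⌊$57,356 × 125%/3⌋ = $23,898; SL = ⌊$49,556/3⌋ = $16,518 → take DB $23,898. Book value $33,458.
Year 2: DB = ⌊$33,458 × 125%/3⌋ = $13,940; SL = ⌊$25,658/2⌋ = $12,829 → take DB $13,940. Book value $19,518.
Year 3 (final): $19,518 − $7,800 = $11,718. Book value $7,800.

$11,718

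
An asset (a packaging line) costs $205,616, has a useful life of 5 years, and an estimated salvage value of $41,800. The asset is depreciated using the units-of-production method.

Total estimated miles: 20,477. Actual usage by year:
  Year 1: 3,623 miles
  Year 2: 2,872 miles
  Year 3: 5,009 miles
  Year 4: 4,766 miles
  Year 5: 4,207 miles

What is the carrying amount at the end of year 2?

Depreciable base = $205,616 − $41,800 = $163,816.
Rate = $163,816 / 20,477 miles = $8 per mile.
Year 1: 3,623 × $8 = $28,984. Book value $176,632.
Year 2: 2,872 × $8 = $22,976. Book value $153,656.

$153,656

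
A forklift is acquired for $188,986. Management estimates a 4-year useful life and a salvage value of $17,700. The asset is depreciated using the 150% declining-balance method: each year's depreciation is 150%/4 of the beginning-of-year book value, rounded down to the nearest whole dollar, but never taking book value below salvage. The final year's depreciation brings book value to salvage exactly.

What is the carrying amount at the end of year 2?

$73,824

Depreciable base = $188,986 − $17,700 = $171,286.
Year 1: ⌊$188,986 × 150%/4⌋ = $70,869. Book value $118,117.
Year 2: ⌊$118,117 × 150%/4⌋ = $44,293. Book value $73,824.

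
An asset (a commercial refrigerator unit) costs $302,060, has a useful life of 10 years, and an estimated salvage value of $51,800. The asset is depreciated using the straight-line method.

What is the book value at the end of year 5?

Depreciable base = $302,060 − $51,800 = $250,260.
Annual expense = $250,260 / 10 = $25,026.
End of year 1: book value $277,034.
End of year 2: book value $252,008.
End of year 3: book value $226,982.
End of year 4: book value $201,956.
End of year 5: book value $176,930.

$176,930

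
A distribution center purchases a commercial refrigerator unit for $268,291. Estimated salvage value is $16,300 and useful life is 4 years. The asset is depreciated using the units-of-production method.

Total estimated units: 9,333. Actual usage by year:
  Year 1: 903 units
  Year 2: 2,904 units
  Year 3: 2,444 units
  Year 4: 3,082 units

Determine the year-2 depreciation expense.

$78,408

Depreciable base = $268,291 − $16,300 = $251,991.
Rate = $251,991 / 9,333 units = $27 per unit.
Year 1: 903 × $27 = $24,381. Book value $243,910.
Year 2: 2,904 × $27 = $78,408. Book value $165,502.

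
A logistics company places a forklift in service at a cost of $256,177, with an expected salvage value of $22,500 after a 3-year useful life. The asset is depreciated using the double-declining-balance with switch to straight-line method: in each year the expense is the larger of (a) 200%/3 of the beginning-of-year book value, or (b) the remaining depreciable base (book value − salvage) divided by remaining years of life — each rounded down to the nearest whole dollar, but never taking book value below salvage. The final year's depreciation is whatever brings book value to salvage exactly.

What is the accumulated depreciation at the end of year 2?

Depreciable base = $256,177 − $22,500 = $233,677.
Year 1: DB = ⌊$256,177 × 200%/3⌋ = $170,784; SL = ⌊$233,677/3⌋ = $77,892 → take DB $170,784. Book value $85,393.
Year 2: DB = ⌊$85,393 × 200%/3⌋ = $56,928; SL = ⌊$62,893/2⌋ = $31,446 → take DB $56,928. Book value $28,465.
Accumulated through year 2 = $256,177 − $28,465 = $227,712.

$227,712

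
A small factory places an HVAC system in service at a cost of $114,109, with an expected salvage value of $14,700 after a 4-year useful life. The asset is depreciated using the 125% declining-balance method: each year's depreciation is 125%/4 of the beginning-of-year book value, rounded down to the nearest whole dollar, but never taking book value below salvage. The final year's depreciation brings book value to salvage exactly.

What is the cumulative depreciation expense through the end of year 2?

$60,174

Depreciable base = $114,109 − $14,700 = $99,409.
Year 1: ⌊$114,109 × 125%/4⌋ = $35,659. Book value $78,450.
Year 2: ⌊$78,450 × 125%/4⌋ = $24,515. Book value $53,935.
Accumulated through year 2 = $114,109 − $53,935 = $60,174.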